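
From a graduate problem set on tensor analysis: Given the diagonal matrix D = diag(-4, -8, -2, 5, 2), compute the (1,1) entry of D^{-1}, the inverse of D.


For a diagonal matrix, the inverse has entries (D^{-1})_{ii} = 1/d_{ii}.
The diagonal entries are: d_{11} = -4, d_{22} = -8, d_{33} = -2, d_{44} = 5, d_{55} = 2
We need (D^{-1})_{11} = 1/d_{11} = 1/-4 = -1/4

-1/4


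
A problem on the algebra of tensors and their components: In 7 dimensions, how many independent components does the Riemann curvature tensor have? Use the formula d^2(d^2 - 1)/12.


The Riemann tensor in d dimensions has d^2(d^2 - 1)/12 independent components.
d = 7, so d^2 = 49
d^2 - 1 = 48
d^2(d^2 - 1) = 49 * 48 = 2352
Divide by 12: 2352 / 12 = 196

196


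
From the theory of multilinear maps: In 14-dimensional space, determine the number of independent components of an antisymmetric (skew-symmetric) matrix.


An antisymmetric rank-2 tensor satisfies A_{ij} = -A_{ji}, so diagonal entries are zero.
The independent components are the upper-triangular entries: C(n, 2) = n(n-1)/2.
n = 14
C(14, 2) = 14 * 13 / 2 = 182 / 2 = 91

91


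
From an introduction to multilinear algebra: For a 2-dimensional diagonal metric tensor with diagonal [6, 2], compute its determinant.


For a diagonal metric, the determinant is the product of diagonal entries.
Diagonal entries: 6, 2
det(g) = 6 * 2 = 12

12


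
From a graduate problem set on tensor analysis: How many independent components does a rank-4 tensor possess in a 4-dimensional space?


The number of components of a rank-r tensor in d dimensions is d^r.
Here d = 4 and r = 4.
4^4 = 256

256


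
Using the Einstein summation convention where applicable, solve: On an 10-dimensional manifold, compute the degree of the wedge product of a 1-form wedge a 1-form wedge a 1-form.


The degree of a wedge product is the sum of the degrees of the individual forms.
Degrees: 1, 1, 1
Total degree = 1 + 1 + 1 = 3

3


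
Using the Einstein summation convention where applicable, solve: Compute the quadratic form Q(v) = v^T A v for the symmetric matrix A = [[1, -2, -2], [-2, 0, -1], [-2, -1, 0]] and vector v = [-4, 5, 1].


First compute Av:
(Av)_1 = 1*-4 + -2*5 + -2*1 = -16
(Av)_2 = -2*-4 + 0*5 + -1*1 = 7
(Av)_3 = -2*-4 + -1*5 + 0*1 = 3
Av = [-16, 7, 3]
Then v^T (Av) = -4*-16 + 5*7 + 1*3
= 64 + 35 + 3 = 102

102


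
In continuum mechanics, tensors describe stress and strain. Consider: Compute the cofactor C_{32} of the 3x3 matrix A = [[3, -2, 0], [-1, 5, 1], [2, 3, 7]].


To find cofactor C_{32}, delete row 3 and column 2.
The resulting 2x2 submatrix is: [[3, 0], [-1, 1]]
Minor M_{32} = 3*1 - 0*-1
  = 3 - 0 = 3
Sign = (-1)^(3+2) = (-1)^5 = -1
Cofactor C_{32} = -1 * 3 = -3

-3


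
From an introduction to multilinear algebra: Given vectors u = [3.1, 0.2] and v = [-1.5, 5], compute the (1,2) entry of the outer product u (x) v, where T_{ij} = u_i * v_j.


The outer product entry T_{ij} = u_i * v_j.
We need i=1, j=2.
u_1 = 3.1, v_2 = 5
T_{1,2} = 3.1 * 5 = 15.5

15.5


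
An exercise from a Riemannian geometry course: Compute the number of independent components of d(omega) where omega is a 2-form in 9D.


The exterior derivative of a p-form is a (p+1)-form.
Its number of independent components is C(n, p+1).
n = 9, p+1 = 3
C(9, 3) = 84

84


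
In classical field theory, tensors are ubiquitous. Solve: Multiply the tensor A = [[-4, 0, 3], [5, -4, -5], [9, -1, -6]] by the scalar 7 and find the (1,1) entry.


Scalar multiplication: (cA)_{ij} = c * A_{ij}.
c = 7
A_{11} = -4
(cA)_{11} = 7 * -4 = -28

-28


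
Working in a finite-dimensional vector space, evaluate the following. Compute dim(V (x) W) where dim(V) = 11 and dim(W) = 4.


The dimension of a tensor product is the product of dimensions.
dim(V) = 11, dim(W) = 4
dim(V (x) W) = 11 * 4 = 44

44


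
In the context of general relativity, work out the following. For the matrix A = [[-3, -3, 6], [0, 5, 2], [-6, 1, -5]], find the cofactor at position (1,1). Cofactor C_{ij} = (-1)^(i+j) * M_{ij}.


To find cofactor C_{11}, delete row 1 and column 1.
The resulting 2x2 submatrix is: [[5, 2], [1, -5]]
Minor M_{11} = 5*-5 - 2*1
  = -25 - 2 = -27
Sign = (-1)^(1+1) = (-1)^2 = 1
Cofactor C_{11} = 1 * -27 = -27

-27


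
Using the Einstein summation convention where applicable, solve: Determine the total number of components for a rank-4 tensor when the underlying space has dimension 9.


The number of components of a rank-r tensor in d dimensions is d^r.
Here d = 9 and r = 4.
9^4 = 6561

6561


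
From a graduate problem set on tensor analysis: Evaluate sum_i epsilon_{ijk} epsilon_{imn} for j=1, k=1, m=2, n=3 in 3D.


Using the identity: epsilon_{ijk} epsilon_{imn} = delta_{jm} delta_{kn} - delta_{jn} delta_{km}.
delta_{12} = 0
delta_{13} = 0
delta_{13} = 0
delta_{12} = 0
Result = 0 * 0 - 0 * 0 = 0 - 0 = 0

0


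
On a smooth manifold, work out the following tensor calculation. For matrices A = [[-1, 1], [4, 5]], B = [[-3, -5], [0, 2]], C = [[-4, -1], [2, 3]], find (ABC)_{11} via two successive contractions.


(ABC)_{11} = sum_m (AB)_{1m} C_{m1}. First compute row 1 of AB.
(AB)_{11} = -1*-3 + 1*0 = 3
(AB)_{12} = -1*-5 + 1*2 = 7
Now contract with column 1 of C:
(AB)_{11} * C_{11} = 3 * -4 = -12
(AB)_{12} * C_{21} = 7 * 2 = 14
(ABC)_{11} = -12 + 14 = 2

2


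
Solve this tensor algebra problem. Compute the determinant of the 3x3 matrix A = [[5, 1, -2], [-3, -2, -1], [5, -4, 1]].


Expanding along the first row, det(A) = a11*M_11 - a12*M_12 + a13*M_13, where M_1j is the (1,j) minor.
Minor M_11 = -2*1 - -1*-4 = -6
Minor M_12 = -3*1 - -1*5 = 2
Minor M_13 = -3*-4 - -2*5 = 22
det = 5*(-6) - 1*(2) + -2*(22)
    = -30 - 2 + -44
    = -76

-76


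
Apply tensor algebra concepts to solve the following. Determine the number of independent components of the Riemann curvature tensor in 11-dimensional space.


The Riemann tensor in d dimensions has d^2(d^2 - 1)/12 independent components.
d = 11, so d^2 = 121
d^2 - 1 = 120
d^2(d^2 - 1) = 121 * 120 = 14520
Divide by 12: 14520 / 12 = 1210

1210


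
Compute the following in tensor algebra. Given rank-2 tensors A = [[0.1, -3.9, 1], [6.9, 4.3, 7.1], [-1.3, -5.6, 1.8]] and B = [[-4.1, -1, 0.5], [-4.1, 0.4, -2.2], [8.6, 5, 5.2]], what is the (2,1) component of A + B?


Tensor addition is component-wise: (A + B)_{ij} = A_{ij} + B_{ij}.
A_{21} = 6.9
B_{21} = -4.1
(A + B)_{21} = 6.9 + -4.1 = 2.8

2.8


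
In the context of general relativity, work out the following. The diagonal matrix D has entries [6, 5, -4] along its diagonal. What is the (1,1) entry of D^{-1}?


For a diagonal matrix, the inverse has entries (D^{-1})_{ii} = 1/d_{ii}.
The diagonal entries are: d_{11} = 6, d_{22} = 5, d_{33} = -4
We need (D^{-1})_{11} = 1/d_{11} = 1/6 = 1/6

1/6


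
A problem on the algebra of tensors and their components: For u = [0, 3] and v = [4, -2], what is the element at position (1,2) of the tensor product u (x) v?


The outer product entry T_{ij} = u_i * v_j.
We need i=1, j=2.
u_1 = 0, v_2 = -2
T_{1,2} = 0 * -2 = 0

0


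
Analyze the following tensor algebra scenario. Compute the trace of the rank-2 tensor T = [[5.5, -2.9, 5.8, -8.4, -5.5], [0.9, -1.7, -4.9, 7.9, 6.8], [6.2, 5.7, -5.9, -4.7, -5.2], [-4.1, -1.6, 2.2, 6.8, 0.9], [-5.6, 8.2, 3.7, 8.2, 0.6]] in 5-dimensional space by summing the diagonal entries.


The contraction (trace) of a rank-2 tensor is the sum of its diagonal elements.
Diagonal entries: A[1,1] = 5.5, A[2,2] = -1.7, A[3,3] = -5.9, A[4,4] = 6.8, A[5,5] = 0.6
Tr(A) = 5.5 + -1.7 + -5.9 + 6.8 + 0.6 = 5.3

5.3


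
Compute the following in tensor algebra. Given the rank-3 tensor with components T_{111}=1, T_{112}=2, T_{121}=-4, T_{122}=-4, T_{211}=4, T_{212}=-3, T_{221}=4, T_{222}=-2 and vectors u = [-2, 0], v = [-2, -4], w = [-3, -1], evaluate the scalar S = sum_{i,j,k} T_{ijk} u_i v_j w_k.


S = sum over i,j,k of T_{ijk} u_i v_j w_k. Expanding all 8 terms:
T_{111}*u_1*v_1*w_1 = 1*-2*-2*-3 = -12  (running total: -12)
T_{112}*u_1*v_1*w_2 = 2*-2*-2*-1 = -8  (running total: -20)
T_{121}*u_1*v_2*w_1 = -4*-2*-4*-3 = 96  (running total: 76)
T_{122}*u_1*v_2*w_2 = -4*-2*-4*-1 = 32  (running total: 108)
T_{211}*u_2*v_1*w_1 = 4*0*-2*-3 = 0  (running total: 108)
T_{212}*u_2*v_1*w_2 = -3*0*-2*-1 = 0  (running total: 108)
T_{221}*u_2*v_2*w_1 = 4*0*-4*-3 = 0  (running total: 108)
T_{222}*u_2*v_2*w_2 = -2*0*-4*-1 = 0  (running total: 108)
S = 108

108


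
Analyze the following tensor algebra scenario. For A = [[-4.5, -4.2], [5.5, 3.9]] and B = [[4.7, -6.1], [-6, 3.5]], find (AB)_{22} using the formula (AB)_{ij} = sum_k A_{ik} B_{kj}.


(AB)_{ij} = sum_k A_{ik} B_{kj}.
For i=2, j=2:
A_{21} * B_{12} = 5.5 * -6.1 = -33.55
A_{22} * B_{22} = 3.9 * 3.5 = 13.65
Sum = -33.55 + 13.65 = -19.9

-19.9


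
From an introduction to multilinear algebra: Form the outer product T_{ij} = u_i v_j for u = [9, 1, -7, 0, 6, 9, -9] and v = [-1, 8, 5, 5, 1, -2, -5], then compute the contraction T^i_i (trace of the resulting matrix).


The outer product gives T_{ij} = u_i v_j.
The trace (contraction) is Tr(T) = sum_i T_{ii} = sum_i u_i v_i.
Diagonal entries:
T_{11} = u_1 * v_1 = 9 * -1 = -9
T_{22} = u_2 * v_2 = 1 * 8 = 8
T_{33} = u_3 * v_3 = -7 * 5 = -35
T_{44} = u_4 * v_4 = 0 * 5 = 0
T_{55} = u_5 * v_5 = 6 * 1 = 6
T_{66} = u_6 * v_6 = 9 * -2 = -18
T_{77} = u_7 * v_7 = -9 * -5 = 45
Tr(T) = -9 + 8 + -35 + 0 + 6 + -18 + 45 = -3

-3


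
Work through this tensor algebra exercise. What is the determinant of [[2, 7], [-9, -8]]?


For a 2x2 matrix [[a, b], [c, d]], det = a*d - b*c.
a = 2, b = 7, c = -9, d = -8
a*d = 2 * -8 = -16
b*c = 7 * -9 = -63
det = -16 - -63 = 47

47


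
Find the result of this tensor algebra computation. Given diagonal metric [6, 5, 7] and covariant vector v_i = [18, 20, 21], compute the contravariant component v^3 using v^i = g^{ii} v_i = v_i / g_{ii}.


To raise an index with a diagonal metric: v^i = v_i / g_{ii}.
For index 3: v_3 = 21, g_{33} = 7
v^3 = 21 / 7 = 3

3


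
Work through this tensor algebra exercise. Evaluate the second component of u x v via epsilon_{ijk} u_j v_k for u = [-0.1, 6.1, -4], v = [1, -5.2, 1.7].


(u x v)_2 = sum_{j,k} epsilon_{2jk} u_j v_k. Only permutations of (1,2,3) contribute; the two non-zero terms are:
eps_{213} u_1 v_3 = -1 * -0.1 * 1.7 = 0.17
eps_{231} u_3 v_1 = 1 * -4 * 1 = -4
(u x v)_2 = -3.83

-3.83


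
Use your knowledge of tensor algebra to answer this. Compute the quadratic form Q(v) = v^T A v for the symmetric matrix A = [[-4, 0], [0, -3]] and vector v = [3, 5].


First compute Av:
(Av)_1 = -4*3 + 0*5 = -12
(Av)_2 = 0*3 + -3*5 = -15
Av = [-12, -15]
Then v^T (Av) = 3*-12 + 5*-15
= -36 + -75 = -111

-111


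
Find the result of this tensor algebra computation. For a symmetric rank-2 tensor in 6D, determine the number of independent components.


A symmetric rank-2 tensor in d dimensions has d(d+1)/2 independent components.
d = 6
d(d+1)/2 = 6 * 7 / 2 = 42 / 2 = 21

21


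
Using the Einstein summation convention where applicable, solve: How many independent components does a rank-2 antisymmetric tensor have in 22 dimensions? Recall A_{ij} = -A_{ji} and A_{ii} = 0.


An antisymmetric rank-2 tensor satisfies A_{ij} = -A_{ji}, so diagonal entries are zero.
The independent components are the upper-triangular entries: C(n, 2) = n(n-1)/2.
n = 22
C(22, 2) = 22 * 21 / 2 = 462 / 2 = 231

231


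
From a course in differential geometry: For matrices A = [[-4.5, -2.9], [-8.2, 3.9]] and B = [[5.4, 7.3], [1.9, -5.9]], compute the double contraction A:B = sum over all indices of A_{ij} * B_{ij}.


A:B = sum over all i,j of A_{ij} * B_{ij}.
Row 1: -4.5*5.4=-24.3, -2.9*7.3=-21.17 => row sum = -45.47
Row 2: -8.2*1.9=-15.58, 3.9*-5.9=-23.01 => row sum = -38.59
Total = -45.47 + -38.59 = -84.06

-84.06


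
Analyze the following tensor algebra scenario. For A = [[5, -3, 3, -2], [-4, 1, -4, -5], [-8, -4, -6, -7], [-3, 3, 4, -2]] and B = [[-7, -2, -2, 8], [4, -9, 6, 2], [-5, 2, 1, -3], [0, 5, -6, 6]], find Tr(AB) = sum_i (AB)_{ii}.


Tr(AB) = sum_i (AB)_{ii} where (AB)_{ii} = sum_k A_{ik} B_{ki}.
(AB)_{11} = 5*-7 + -3*4 + 3*-5 + -2*0 = -62
(AB)_{22} = -4*-2 + 1*-9 + -4*2 + -5*5 = -34
(AB)_{33} = -8*-2 + -4*6 + -6*1 + -7*-6 = 28
(AB)_{44} = -3*8 + 3*2 + 4*-3 + -2*6 = -42
Tr(AB) = -62 + -34 + 28 + -42 = -110

-110


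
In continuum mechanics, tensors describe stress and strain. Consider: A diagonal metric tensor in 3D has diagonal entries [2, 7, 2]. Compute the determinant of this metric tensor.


For a diagonal metric, the determinant is the product of diagonal entries.
Diagonal entries: 2, 7, 2
det(g) = 2 * 7 * 2 = 28

28


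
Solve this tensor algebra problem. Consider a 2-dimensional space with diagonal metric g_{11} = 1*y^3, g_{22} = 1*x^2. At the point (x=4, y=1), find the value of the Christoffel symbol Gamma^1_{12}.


For a diagonal metric, Gamma^k_{ij} = (1/2) g^{kk} (dg_{ik}/dx_j + dg_{jk}/dx_i - dg_{ij}/dx_k).
The metric is diagonal, so g_{ab} = 0 for a != b.
At the given point: g_{11} = 1, g_{22} = 16
g^{11} = 1/1
dg_{11}/dx_2 = dg_{11}/dx_2 = 3
dg_{21}/dx_1 = 0 (off-diagonal)
dg_{12}/dx_1 = 0 (off-diagonal)
Numerator = 3 + 0 - 0 = 3
Gamma^1_{12} = 3 / (2 * 1) = 3/2

3/2


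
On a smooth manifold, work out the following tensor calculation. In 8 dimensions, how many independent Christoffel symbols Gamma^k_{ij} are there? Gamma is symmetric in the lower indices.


Christoffel symbols Gamma^k_{ij} are symmetric in i,j, so there are d * d(d+1)/2 independent symbols.
d = 8
d(d+1)/2 = 8 * 9 / 2 = 36
Total = 8 * 36 = 288

288


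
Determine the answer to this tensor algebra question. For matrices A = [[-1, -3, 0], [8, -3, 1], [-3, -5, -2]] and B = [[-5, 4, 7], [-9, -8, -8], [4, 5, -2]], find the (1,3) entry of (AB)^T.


(AB)^T_{ij} = (AB)_{ji} = sum_k A_{jk} B_{ki}.
For i=1, j=3 we need (AB)_{31}:
A_{31} * B_{11} = -3 * -5 = 15
A_{32} * B_{21} = -5 * -9 = 45
A_{33} * B_{31} = -2 * 4 = -8
Sum = 15 + 45 + -8 = 52

52


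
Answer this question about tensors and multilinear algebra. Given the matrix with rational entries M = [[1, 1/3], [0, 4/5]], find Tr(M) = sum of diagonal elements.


The trace is the sum of diagonal entries.
Diagonal: M[1,1] = 1, M[2,2] = 4/5
Tr(M) = 1 + 4/5
Computing step by step:
After adding M[1,1]: 1
After adding M[2,2]: 9/5
Tr(M) = 9/5

9/5


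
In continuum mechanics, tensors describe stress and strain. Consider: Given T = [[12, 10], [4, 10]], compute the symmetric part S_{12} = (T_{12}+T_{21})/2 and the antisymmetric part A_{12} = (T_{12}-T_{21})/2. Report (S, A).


T_{12} = 10
T_{21} = 4
S_{12} = (10 + 4)/2 = 14/2 = 7
A_{12} = (10 - 4)/2 = 6/2 = 3
Check: S + A = 7 + 3 = 10 = T_{12}.

(7, 3)


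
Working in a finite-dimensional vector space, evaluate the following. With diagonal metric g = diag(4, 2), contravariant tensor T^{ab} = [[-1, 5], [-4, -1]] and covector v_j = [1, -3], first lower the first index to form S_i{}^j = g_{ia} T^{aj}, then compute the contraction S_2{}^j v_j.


Step 1: lower the first index. For a diagonal metric, g_{ia} T^{aj} = g_{ii} T^{ij} (no sum on i).
g_{22} = 2
S_2{}^1 = 2 * T^{21} = 2 * -4 = -8
S_2{}^2 = 2 * T^{22} = 2 * -1 = -2
Step 2: contract S_2{}^j with v_j.
S_2{}^1 * v_1 = -8 * 1 = -8
S_2{}^2 * v_2 = -2 * -3 = 6
Result = -8 + 6 = -2

-2


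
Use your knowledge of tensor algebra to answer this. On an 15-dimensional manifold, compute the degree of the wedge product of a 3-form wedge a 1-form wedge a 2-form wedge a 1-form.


The degree of a wedge product is the sum of the degrees of the individual forms.
Degrees: 3, 1, 2, 1
Total degree = 3 + 1 + 2 + 1 = 7

7


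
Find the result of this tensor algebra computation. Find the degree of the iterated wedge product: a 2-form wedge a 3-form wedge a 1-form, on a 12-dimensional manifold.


The degree of a wedge product is the sum of the degrees of the individual forms.
Degrees: 2, 3, 1
Total degree = 2 + 3 + 1 = 6

6


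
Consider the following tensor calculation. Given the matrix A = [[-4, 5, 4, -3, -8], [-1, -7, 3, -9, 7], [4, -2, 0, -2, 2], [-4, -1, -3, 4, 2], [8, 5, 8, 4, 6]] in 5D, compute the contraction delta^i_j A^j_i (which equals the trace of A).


The contraction (trace) of a rank-2 tensor is the sum of its diagonal elements.
Diagonal entries: A[1,1] = -4, A[2,2] = -7, A[3,3] = 0, A[4,4] = 4, A[5,5] = 6
Tr(A) = -4 + -7 + 0 + 4 + 6 = -1

-1


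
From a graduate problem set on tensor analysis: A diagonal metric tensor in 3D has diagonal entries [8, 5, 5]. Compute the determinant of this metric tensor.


For a diagonal metric, the determinant is the product of diagonal entries.
Diagonal entries: 8, 5, 5
det(g) = 8 * 5 * 5 = 200

200


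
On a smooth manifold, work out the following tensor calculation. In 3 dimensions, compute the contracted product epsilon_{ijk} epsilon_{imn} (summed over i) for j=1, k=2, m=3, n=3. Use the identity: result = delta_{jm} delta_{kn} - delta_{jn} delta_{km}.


Using the identity: epsilon_{ijk} epsilon_{imn} = delta_{jm} delta_{kn} - delta_{jn} delta_{km}.
delta_{13} = 0
delta_{23} = 0
delta_{13} = 0
delta_{23} = 0
Result = 0 * 0 - 0 * 0 = 0 - 0 = 0

0


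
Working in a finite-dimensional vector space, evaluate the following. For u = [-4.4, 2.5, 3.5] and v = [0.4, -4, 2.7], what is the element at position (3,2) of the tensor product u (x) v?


The outer product entry T_{ij} = u_i * v_j.
We need i=3, j=2.
u_3 = 3.5, v_2 = -4
T_{3,2} = 3.5 * -4 = -14

-14


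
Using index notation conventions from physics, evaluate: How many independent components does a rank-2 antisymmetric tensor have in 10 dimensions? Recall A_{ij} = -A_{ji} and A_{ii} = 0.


An antisymmetric rank-2 tensor satisfies A_{ij} = -A_{ji}, so diagonal entries are zero.
The independent components are the upper-triangular entries: C(n, 2) = n(n-1)/2.
n = 10
C(10, 2) = 10 * 9 / 2 = 90 / 2 = 45

45


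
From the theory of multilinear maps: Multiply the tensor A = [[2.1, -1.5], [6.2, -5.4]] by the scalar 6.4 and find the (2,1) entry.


Scalar multiplication: (cA)_{ij} = c * A_{ij}.
c = 6.4
A_{21} = 6.2
(cA)_{21} = 6.4 * 6.2 = 39.68

39.68


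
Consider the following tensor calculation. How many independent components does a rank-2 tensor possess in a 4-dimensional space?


The number of components of a rank-r tensor in d dimensions is d^r.
Here d = 4 and r = 2.
4^2 = 16

16


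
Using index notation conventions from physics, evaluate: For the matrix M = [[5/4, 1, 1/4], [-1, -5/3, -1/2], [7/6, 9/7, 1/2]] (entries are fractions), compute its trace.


The trace is the sum of diagonal entries.
Diagonal: M[1,1] = 5/4, M[2,2] = -5/3, M[3,3] = 1/2
Tr(M) = 5/4 + -5/3 + 1/2
Computing step by step:
After adding M[1,1]: 5/4
After adding M[2,2]: -5/12
After adding M[3,3]: 1/12
Tr(M) = 1/12

1/12


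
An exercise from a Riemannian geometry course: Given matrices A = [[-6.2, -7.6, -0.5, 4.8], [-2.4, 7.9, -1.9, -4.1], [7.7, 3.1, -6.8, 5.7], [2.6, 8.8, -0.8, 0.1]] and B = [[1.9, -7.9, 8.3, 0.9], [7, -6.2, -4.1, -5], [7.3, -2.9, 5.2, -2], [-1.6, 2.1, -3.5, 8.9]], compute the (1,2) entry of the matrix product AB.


(AB)_{ij} = sum_k A_{ik} B_{kj}.
For i=1, j=2:
A_{11} * B_{12} = -6.2 * -7.9 = 48.98
A_{12} * B_{22} = -7.6 * -6.2 = 47.12
A_{13} * B_{32} = -0.5 * -2.9 = 1.45
A_{14} * B_{42} = 4.8 * 2.1 = 10.08
Sum = 48.98 + 47.12 + 1.45 + 10.08 = 107.63

107.63


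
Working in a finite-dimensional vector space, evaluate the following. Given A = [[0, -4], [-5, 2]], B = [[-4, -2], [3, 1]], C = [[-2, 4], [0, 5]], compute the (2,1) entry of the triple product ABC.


(ABC)_{21} = sum_m (AB)_{2m} C_{m1}. First compute row 2 of AB.
(AB)_{21} = -5*-4 + 2*3 = 26
(AB)_{22} = -5*-2 + 2*1 = 12
Now contract with column 1 of C:
(AB)_{21} * C_{11} = 26 * -2 = -52
(AB)_{22} * C_{21} = 12 * 0 = 0
(ABC)_{21} = -52 + 0 = -52

-52


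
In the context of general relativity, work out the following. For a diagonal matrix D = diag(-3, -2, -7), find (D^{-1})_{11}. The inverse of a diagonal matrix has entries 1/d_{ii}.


For a diagonal matrix, the inverse has entries (D^{-1})_{ii} = 1/d_{ii}.
The diagonal entries are: d_{11} = -3, d_{22} = -2, d_{33} = -7
We need (D^{-1})_{11} = 1/d_{11} = 1/-3 = -1/3

-1/3


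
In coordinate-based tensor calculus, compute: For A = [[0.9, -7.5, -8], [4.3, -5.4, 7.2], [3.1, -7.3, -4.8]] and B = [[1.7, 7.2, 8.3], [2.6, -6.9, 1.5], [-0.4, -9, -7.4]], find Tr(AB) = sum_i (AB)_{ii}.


Tr(AB) = sum_i (AB)_{ii} where (AB)_{ii} = sum_k A_{ik} B_{ki}.
(AB)_{11} = 0.9*1.7 + -7.5*2.6 + -8*-0.4 = -14.77
(AB)_{22} = 4.3*7.2 + -5.4*-6.9 + 7.2*-9 = 3.42
(AB)_{33} = 3.1*8.3 + -7.3*1.5 + -4.8*-7.4 = 50.3
Tr(AB) = -14.77 + 3.42 + 50.3 = 38.95

38.95


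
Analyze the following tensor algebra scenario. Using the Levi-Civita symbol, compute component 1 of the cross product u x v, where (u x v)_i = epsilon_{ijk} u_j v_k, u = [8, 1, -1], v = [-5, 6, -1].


(u x v)_1 = sum_{j,k} epsilon_{1jk} u_j v_k. Only permutations of (1,2,3) contribute; the two non-zero terms are:
eps_{123} u_2 v_3 = 1 * 1 * -1 = -1
eps_{132} u_3 v_2 = -1 * -1 * 6 = 6
(u x v)_1 = 5

5


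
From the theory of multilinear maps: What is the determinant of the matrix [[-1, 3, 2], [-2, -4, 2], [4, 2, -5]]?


Expanding along the first row, det(A) = a11*M_11 - a12*M_12 + a13*M_13, where M_1j is the (1,j) minor.
Minor M_11 = -4*-5 - 2*2 = 16
Minor M_12 = -2*-5 - 2*4 = 2
Minor M_13 = -2*2 - -4*4 = 12
det = -1*(16) - 3*(2) + 2*(12)
    = -16 - 6 + 24
    = 2

2


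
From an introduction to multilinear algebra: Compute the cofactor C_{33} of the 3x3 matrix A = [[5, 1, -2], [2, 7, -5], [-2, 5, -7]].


To find cofactor C_{33}, delete row 3 and column 3.
The resulting 2x2 submatrix is: [[5, 1], [2, 7]]
Minor M_{33} = 5*7 - 1*2
  = 35 - 2 = 33
Sign = (-1)^(3+3) = (-1)^6 = 1
Cofactor C_{33} = 1 * 33 = 33

33


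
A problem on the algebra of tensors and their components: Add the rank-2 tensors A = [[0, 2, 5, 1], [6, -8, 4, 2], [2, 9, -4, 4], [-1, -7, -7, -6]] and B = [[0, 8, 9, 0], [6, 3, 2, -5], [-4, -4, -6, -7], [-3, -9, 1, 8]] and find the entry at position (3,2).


Tensor addition is component-wise: (A + B)_{ij} = A_{ij} + B_{ij}.
A_{32} = 9
B_{32} = -4
(A + B)_{32} = 9 + -4 = 5

5


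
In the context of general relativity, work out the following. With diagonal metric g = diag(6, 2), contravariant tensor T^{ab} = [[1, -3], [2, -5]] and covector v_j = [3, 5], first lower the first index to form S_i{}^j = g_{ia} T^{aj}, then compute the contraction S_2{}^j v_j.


Step 1: lower the first index. For a diagonal metric, g_{ia} T^{aj} = g_{ii} T^{ij} (no sum on i).
g_{22} = 2
S_2{}^1 = 2 * T^{21} = 2 * 2 = 4
S_2{}^2 = 2 * T^{22} = 2 * -5 = -10
Step 2: contract S_2{}^j with v_j.
S_2{}^1 * v_1 = 4 * 3 = 12
S_2{}^2 * v_2 = -10 * 5 = -50
Result = 12 + -50 = -38

-38


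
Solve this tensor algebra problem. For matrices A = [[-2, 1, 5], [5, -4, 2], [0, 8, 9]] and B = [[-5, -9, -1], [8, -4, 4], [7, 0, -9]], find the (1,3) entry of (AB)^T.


(AB)^T_{ij} = (AB)_{ji} = sum_k A_{jk} B_{ki}.
For i=1, j=3 we need (AB)_{31}:
A_{31} * B_{11} = 0 * -5 = 0
A_{32} * B_{21} = 8 * 8 = 64
A_{33} * B_{31} = 9 * 7 = 63
Sum = 0 + 64 + 63 = 127

127


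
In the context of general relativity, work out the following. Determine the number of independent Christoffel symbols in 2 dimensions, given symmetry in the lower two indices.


Christoffel symbols Gamma^k_{ij} are symmetric in i,j, so there are d * d(d+1)/2 independent symbols.
d = 2
d(d+1)/2 = 2 * 3 / 2 = 3
Total = 2 * 3 = 6

6


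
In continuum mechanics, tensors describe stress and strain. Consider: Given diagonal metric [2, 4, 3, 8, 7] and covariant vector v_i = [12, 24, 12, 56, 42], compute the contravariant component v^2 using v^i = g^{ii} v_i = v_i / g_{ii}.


To raise an index with a diagonal metric: v^i = v_i / g_{ii}.
For index 2: v_2 = 24, g_{22} = 4
v^2 = 24 / 4 = 6

6


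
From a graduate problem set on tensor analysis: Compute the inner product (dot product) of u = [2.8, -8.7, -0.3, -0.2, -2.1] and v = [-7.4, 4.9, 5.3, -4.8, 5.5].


The inner product u . v = sum of u_i * v_i.
Term-by-term: 2.8 * -7.4, -8.7 * 4.9, -0.3 * 5.3, -0.2 * -4.8, -2.1 * 5.5
Products: -20.72, -42.63, -1.59, 0.96, -11.55
Sum = -20.72 + -42.63 + -1.59 + 0.96 + -11.55 = -75.53

-75.53


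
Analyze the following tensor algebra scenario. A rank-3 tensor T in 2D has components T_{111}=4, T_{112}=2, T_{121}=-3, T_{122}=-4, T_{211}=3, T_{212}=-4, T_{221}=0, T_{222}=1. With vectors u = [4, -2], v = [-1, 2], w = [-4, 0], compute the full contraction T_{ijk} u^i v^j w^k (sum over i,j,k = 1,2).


S = sum over i,j,k of T_{ijk} u_i v_j w_k. Expanding all 8 terms:
T_{111}*u_1*v_1*w_1 = 4*4*-1*-4 = 64  (running total: 64)
T_{112}*u_1*v_1*w_2 = 2*4*-1*0 = 0  (running total: 64)
T_{121}*u_1*v_2*w_1 = -3*4*2*-4 = 96  (running total: 160)
T_{122}*u_1*v_2*w_2 = -4*4*2*0 = 0  (running total: 160)
T_{211}*u_2*v_1*w_1 = 3*-2*-1*-4 = -24  (running total: 136)
T_{212}*u_2*v_1*w_2 = -4*-2*-1*0 = 0  (running total: 136)
T_{221}*u_2*v_2*w_1 = 0*-2*2*-4 = 0  (running total: 136)
T_{222}*u_2*v_2*w_2 = 1*-2*2*0 = 0  (running total: 136)
S = 136

136


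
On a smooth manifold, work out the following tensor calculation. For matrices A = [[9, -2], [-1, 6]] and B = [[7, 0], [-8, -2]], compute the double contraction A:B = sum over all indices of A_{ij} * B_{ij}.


A:B = sum over all i,j of A_{ij} * B_{ij}.
Row 1: 9*7=63, -2*0=0 => row sum = 63
Row 2: -1*-8=8, 6*-2=-12 => row sum = -4
Total = 63 + -4 = 59

59


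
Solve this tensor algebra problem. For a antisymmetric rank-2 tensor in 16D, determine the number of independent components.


A antisymmetric rank-2 tensor in d dimensions has d(d-1)/2 independent components.
d = 16
d(d-1)/2 = 16 * 15 / 2 = 240 / 2 = 120

120


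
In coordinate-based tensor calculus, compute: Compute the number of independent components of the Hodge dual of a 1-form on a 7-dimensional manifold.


The Hodge dual of a p-form on an n-dimensional manifold is an (n-p)-form.
n = 7, p = 1, so dual degree = 7 - 1 = 6
The number of components is C(n, n-p) = C(7, 6) = 7

7


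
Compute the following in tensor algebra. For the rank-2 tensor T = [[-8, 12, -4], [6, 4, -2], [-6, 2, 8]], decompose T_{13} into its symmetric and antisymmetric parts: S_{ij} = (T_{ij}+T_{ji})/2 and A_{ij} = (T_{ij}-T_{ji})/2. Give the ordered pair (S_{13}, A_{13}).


T_{13} = -4
T_{31} = -6
S_{13} = (-4 + -6)/2 = -10/2 = -5
A_{13} = (-4 - -6)/2 = 2/2 = 1
Check: S + A = -5 + 1 = -4 = T_{13}.

(-5, 1)


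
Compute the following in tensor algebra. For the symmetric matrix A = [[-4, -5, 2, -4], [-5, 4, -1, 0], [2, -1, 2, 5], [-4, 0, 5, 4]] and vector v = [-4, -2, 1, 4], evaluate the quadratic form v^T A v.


First compute Av:
(Av)_1 = -4*-4 + -5*-2 + 2*1 + -4*4 = 12
(Av)_2 = -5*-4 + 4*-2 + -1*1 + 0*4 = 11
(Av)_3 = 2*-4 + -1*-2 + 2*1 + 5*4 = 16
(Av)_4 = -4*-4 + 0*-2 + 5*1 + 4*4 = 37
Av = [12, 11, 16, 37]
Then v^T (Av) = -4*12 + -2*11 + 1*16 + 4*37
= -48 + -22 + 16 + 148 = 94

94


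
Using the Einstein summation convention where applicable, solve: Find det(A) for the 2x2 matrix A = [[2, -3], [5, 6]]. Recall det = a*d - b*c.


For a 2x2 matrix [[a, b], [c, d]], det = a*d - b*c.
a = 2, b = -3, c = 5, d = 6
a*d = 2 * 6 = 12
b*c = -3 * 5 = -15
det = 12 - -15 = 27

27


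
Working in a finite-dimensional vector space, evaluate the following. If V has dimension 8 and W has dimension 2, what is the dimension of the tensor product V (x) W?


The dimension of a tensor product is the product of dimensions.
dim(V) = 8, dim(W) = 2
dim(V (x) W) = 8 * 2 = 16

16


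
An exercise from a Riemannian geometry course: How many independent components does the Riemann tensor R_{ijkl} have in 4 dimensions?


The Riemann tensor in d dimensions has d^2(d^2 - 1)/12 independent components.
d = 4, so d^2 = 16
d^2 - 1 = 15
d^2(d^2 - 1) = 16 * 15 = 240
Divide by 12: 240 / 12 = 20

20


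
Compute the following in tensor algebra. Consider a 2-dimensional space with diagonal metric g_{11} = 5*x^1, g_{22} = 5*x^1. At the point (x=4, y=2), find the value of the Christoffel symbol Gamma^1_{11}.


For a diagonal metric, Gamma^k_{ij} = (1/2) g^{kk} (dg_{ik}/dx_j + dg_{jk}/dx_i - dg_{ij}/dx_k).
The metric is diagonal, so g_{ab} = 0 for a != b.
At the given point: g_{11} = 20, g_{22} = 20
g^{11} = 1/20
dg_{11}/dx_1 = dg_{11}/dx_1 = 5
dg_{11}/dx_1 = dg_{11}/dx_1 = 5
dg_{11}/dx_1 = dg_{11}/dx_1 = 5
Numerator = 5 + 5 - 5 = 5
Gamma^1_{11} = 5 / (2 * 20) = 1/8

1/8


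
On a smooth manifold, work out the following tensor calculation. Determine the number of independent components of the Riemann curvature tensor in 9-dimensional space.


The Riemann tensor in d dimensions has d^2(d^2 - 1)/12 independent components.
d = 9, so d^2 = 81
d^2 - 1 = 80
d^2(d^2 - 1) = 81 * 80 = 6480
Divide by 12: 6480 / 12 = 540

540


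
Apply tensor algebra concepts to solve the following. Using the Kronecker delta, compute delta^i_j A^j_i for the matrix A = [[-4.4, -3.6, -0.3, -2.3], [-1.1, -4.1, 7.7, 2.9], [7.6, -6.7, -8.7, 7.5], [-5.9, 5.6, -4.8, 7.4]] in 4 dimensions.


The contraction (trace) of a rank-2 tensor is the sum of its diagonal elements.
Diagonal entries: A[1,1] = -4.4, A[2,2] = -4.1, A[3,3] = -8.7, A[4,4] = 7.4
Tr(A) = -4.4 + -4.1 + -8.7 + 7.4 = -9.8

-9.8


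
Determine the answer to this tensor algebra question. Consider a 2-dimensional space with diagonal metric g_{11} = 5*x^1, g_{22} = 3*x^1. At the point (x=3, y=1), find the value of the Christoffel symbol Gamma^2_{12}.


For a diagonal metric, Gamma^k_{ij} = (1/2) g^{kk} (dg_{ik}/dx_j + dg_{jk}/dx_i - dg_{ij}/dx_k).
The metric is diagonal, so g_{ab} = 0 for a != b.
At the given point: g_{11} = 15, g_{22} = 9
g^{22} = 1/9
dg_{12}/dx_2 = 0 (off-diagonal)
dg_{22}/dx_1 = dg_{22}/dx_1 = 3
dg_{12}/dx_2 = 0 (off-diagonal)
Numerator = 0 + 3 - 0 = 3
Gamma^2_{12} = 3 / (2 * 9) = 1/6

1/6


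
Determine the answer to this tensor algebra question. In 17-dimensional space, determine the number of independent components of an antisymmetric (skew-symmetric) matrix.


An antisymmetric rank-2 tensor satisfies A_{ij} = -A_{ji}, so diagonal entries are zero.
The independent components are the upper-triangular entries: C(n, 2) = n(n-1)/2.
n = 17
C(17, 2) = 17 * 16 / 2 = 272 / 2 = 136

136


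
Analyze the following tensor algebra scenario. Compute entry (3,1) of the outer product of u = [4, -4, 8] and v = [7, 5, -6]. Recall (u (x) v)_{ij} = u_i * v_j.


The outer product entry T_{ij} = u_i * v_j.
We need i=3, j=1.
u_3 = 8, v_1 = 7
T_{3,1} = 8 * 7 = 56

56


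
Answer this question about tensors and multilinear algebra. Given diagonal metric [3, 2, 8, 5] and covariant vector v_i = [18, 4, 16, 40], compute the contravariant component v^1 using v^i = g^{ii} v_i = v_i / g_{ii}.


To raise an index with a diagonal metric: v^i = v_i / g_{ii}.
For index 1: v_1 = 18, g_{11} = 3
v^1 = 18 / 3 = 6

6


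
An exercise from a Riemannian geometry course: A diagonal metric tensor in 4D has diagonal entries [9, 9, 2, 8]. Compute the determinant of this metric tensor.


For a diagonal metric, the determinant is the product of diagonal entries.
Diagonal entries: 9, 9, 2, 8
det(g) = 9 * 9 * 2 * 8 = 1296

1296


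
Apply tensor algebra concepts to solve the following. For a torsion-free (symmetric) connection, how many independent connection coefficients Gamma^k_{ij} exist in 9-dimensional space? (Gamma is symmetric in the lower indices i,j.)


Christoffel symbols Gamma^k_{ij} are symmetric in i,j, so there are d * d(d+1)/2 independent symbols.
d = 9
d(d+1)/2 = 9 * 10 / 2 = 45
Total = 9 * 45 = 405

405


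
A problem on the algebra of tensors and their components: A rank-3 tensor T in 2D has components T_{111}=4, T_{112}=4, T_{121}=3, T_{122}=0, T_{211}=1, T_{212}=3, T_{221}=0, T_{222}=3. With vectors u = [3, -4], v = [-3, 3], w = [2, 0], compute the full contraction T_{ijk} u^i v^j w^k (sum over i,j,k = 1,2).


S = sum over i,j,k of T_{ijk} u_i v_j w_k. Expanding all 8 terms:
T_{111}*u_1*v_1*w_1 = 4*3*-3*2 = -72  (running total: -72)
T_{112}*u_1*v_1*w_2 = 4*3*-3*0 = 0  (running total: -72)
T_{121}*u_1*v_2*w_1 = 3*3*3*2 = 54  (running total: -18)
T_{122}*u_1*v_2*w_2 = 0*3*3*0 = 0  (running total: -18)
T_{211}*u_2*v_1*w_1 = 1*-4*-3*2 = 24  (running total: 6)
T_{212}*u_2*v_1*w_2 = 3*-4*-3*0 = 0  (running total: 6)
T_{221}*u_2*v_2*w_1 = 0*-4*3*2 = 0  (running total: 6)
T_{222}*u_2*v_2*w_2 = 3*-4*3*0 = 0  (running total: 6)
S = 6

6


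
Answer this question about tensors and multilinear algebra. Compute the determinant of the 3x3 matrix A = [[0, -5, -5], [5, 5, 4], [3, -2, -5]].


Expanding along the first row, det(A) = a11*M_11 - a12*M_12 + a13*M_13, where M_1j is the (1,j) minor.
Minor M_11 = 5*-5 - 4*-2 = -17
Minor M_12 = 5*-5 - 4*3 = -37
Minor M_13 = 5*-2 - 5*3 = -25
det = 0*(-17) - -5*(-37) + -5*(-25)
    = 0 - 185 + 125
    = -60

-60


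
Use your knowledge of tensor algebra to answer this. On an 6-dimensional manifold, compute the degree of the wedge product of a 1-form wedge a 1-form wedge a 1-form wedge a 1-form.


The degree of a wedge product is the sum of the degrees of the individual forms.
Degrees: 1, 1, 1, 1
Total degree = 1 + 1 + 1 + 1 = 4

4


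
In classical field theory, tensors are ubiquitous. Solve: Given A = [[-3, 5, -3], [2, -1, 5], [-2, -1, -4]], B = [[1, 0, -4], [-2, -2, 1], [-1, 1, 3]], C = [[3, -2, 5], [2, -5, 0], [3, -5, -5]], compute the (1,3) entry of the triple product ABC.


(ABC)_{13} = sum_m (AB)_{1m} C_{m3}. First compute row 1 of AB.
(AB)_{11} = -3*1 + 5*-2 + -3*-1 = -10
(AB)_{12} = -3*0 + 5*-2 + -3*1 = -13
(AB)_{13} = -3*-4 + 5*1 + -3*3 = 8
Now contract with column 3 of C:
(AB)_{11} * C_{13} = -10 * 5 = -50
(AB)_{12} * C_{23} = -13 * 0 = 0
(AB)_{13} * C_{33} = 8 * -5 = -40
(ABC)_{13} = -50 + 0 + -40 = -90

-90


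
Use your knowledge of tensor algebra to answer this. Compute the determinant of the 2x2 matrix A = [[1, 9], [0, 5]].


For a 2x2 matrix [[a, b], [c, d]], det = a*d - b*c.
a = 1, b = 9, c = 0, d = 5
a*d = 1 * 5 = 5
b*c = 9 * 0 = 0
det = 5 - 0 = 5

5


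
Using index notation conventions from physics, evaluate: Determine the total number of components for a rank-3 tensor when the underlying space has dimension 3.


The number of components of a rank-r tensor in d dimensions is d^r.
Here d = 3 and r = 3.
3^3 = 27

27


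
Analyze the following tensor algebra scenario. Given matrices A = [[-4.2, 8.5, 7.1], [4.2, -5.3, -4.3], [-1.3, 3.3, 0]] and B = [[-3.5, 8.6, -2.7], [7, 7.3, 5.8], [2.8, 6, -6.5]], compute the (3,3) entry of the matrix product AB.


(AB)_{ij} = sum_k A_{ik} B_{kj}.
For i=3, j=3:
A_{31} * B_{13} = -1.3 * -2.7 = 3.51
A_{32} * B_{23} = 3.3 * 5.8 = 19.14
A_{33} * B_{33} = 0 * -6.5 = 0
Sum = 3.51 + 19.14 + 0 = 22.65

22.65


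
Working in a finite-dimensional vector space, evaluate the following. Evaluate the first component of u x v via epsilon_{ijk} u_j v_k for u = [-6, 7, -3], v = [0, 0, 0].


(u x v)_1 = sum_{j,k} epsilon_{1jk} u_j v_k. Only permutations of (1,2,3) contribute; the two non-zero terms are:
eps_{123} u_2 v_3 = 1 * 7 * 0 = 0
eps_{132} u_3 v_2 = -1 * -3 * 0 = 0
(u x v)_1 = 0

0


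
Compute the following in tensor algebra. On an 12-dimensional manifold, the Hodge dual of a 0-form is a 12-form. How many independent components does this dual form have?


The Hodge dual of a p-form on an n-dimensional manifold is an (n-p)-form.
n = 12, p = 0, so dual degree = 12 - 0 = 12
The number of components is C(n, n-p) = C(12, 12) = 1

1


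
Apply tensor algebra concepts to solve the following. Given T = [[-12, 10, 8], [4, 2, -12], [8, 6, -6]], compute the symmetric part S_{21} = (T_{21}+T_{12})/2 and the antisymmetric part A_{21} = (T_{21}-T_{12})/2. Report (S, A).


T_{21} = 4
T_{12} = 10
S_{21} = (4 + 10)/2 = 14/2 = 7
A_{21} = (4 - 10)/2 = -6/2 = -3
Check: S + A = 7 + -3 = 4 = T_{21}.

(7, -3)


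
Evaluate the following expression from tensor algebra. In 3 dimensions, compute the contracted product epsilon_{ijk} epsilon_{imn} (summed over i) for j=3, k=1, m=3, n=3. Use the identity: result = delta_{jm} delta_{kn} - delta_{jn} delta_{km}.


Using the identity: epsilon_{ijk} epsilon_{imn} = delta_{jm} delta_{kn} - delta_{jn} delta_{km}.
delta_{33} = 1
delta_{13} = 0
delta_{33} = 1
delta_{13} = 0
Result = 1 * 0 - 1 * 0 = 0 - 0 = 0

0


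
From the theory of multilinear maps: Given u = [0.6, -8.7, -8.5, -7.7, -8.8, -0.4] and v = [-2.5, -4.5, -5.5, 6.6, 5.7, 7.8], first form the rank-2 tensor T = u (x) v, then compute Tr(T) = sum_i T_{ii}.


The outer product gives T_{ij} = u_i v_j.
The trace (contraction) is Tr(T) = sum_i T_{ii} = sum_i u_i v_i.
Diagonal entries:
T_{11} = u_1 * v_1 = 0.6 * -2.5 = -1.5
T_{22} = u_2 * v_2 = -8.7 * -4.5 = 39.15
T_{33} = u_3 * v_3 = -8.5 * -5.5 = 46.75
T_{44} = u_4 * v_4 = -7.7 * 6.6 = -50.82
T_{55} = u_5 * v_5 = -8.8 * 5.7 = -50.16
T_{66} = u_6 * v_6 = -0.4 * 7.8 = -3.12
Tr(T) = -1.5 + 39.15 + 46.75 + -50.82 + -50.16 + -3.12 = -19.7

-19.7


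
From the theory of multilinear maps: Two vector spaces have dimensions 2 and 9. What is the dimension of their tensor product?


The dimension of a tensor product is the product of dimensions.
dim(V) = 2, dim(W) = 9
dim(V (x) W) = 2 * 9 = 18

18


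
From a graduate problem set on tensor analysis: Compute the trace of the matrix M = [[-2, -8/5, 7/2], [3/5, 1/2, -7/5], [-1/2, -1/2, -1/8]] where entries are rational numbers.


The trace is the sum of diagonal entries.
Diagonal: M[1,1] = -2, M[2,2] = 1/2, M[3,3] = -1/8
Tr(M) = -2 + 1/2 + -1/8
Computing step by step:
After adding M[1,1]: -2
After adding M[2,2]: -3/2
After adding M[3,3]: -13/8
Tr(M) = -13/8

-13/8


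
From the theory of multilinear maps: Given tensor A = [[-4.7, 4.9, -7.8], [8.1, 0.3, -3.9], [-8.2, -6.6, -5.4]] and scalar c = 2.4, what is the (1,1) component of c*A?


Scalar multiplication: (cA)_{ij} = c * A_{ij}.
c = 2.4
A_{11} = -4.7
(cA)_{11} = 2.4 * -4.7 = -11.28

-11.28


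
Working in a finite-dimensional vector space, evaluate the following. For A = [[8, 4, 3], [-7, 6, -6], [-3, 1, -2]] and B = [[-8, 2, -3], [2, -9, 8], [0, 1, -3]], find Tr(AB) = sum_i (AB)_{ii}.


Tr(AB) = sum_i (AB)_{ii} where (AB)_{ii} = sum_k A_{ik} B_{ki}.
(AB)_{11} = 8*-8 + 4*2 + 3*0 = -56
(AB)_{22} = -7*2 + 6*-9 + -6*1 = -74
(AB)_{33} = -3*-3 + 1*8 + -2*-3 = 23
Tr(AB) = -56 + -74 + 23 = -107

-107


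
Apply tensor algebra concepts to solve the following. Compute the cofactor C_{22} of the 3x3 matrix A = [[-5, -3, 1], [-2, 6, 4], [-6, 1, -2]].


To find cofactor C_{22}, delete row 2 and column 2.
The resulting 2x2 submatrix is: [[-5, 1], [-6, -2]]
Minor M_{22} = -5*-2 - 1*-6
  = 10 - -6 = 16
Sign = (-1)^(2+2) = (-1)^4 = 1
Cofactor C_{22} = 1 * 16 = 16

16


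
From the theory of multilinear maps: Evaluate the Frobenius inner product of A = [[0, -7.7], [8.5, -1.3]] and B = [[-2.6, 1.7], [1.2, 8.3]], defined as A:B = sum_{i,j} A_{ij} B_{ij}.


A:B = sum over all i,j of A_{ij} * B_{ij}.
Row 1: 0*-2.6=0, -7.7*1.7=-13.09 => row sum = -13.09
Row 2: 8.5*1.2=10.2, -1.3*8.3=-10.79 => row sum = -0.59
Total = -13.09 + -0.59 = -13.68

-13.68


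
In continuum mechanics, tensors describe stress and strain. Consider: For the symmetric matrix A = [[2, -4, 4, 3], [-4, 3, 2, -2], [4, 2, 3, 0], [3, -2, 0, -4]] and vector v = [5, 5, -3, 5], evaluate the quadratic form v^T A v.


First compute Av:
(Av)_1 = 2*5 + -4*5 + 4*-3 + 3*5 = -7
(Av)_2 = -4*5 + 3*5 + 2*-3 + -2*5 = -21
(Av)_3 = 4*5 + 2*5 + 3*-3 + 0*5 = 21
(Av)_4 = 3*5 + -2*5 + 0*-3 + -4*5 = -15
Av = [-7, -21, 21, -15]
Then v^T (Av) = 5*-7 + 5*-21 + -3*21 + 5*-15
= -35 + -105 + -63 + -75 = -278

-278


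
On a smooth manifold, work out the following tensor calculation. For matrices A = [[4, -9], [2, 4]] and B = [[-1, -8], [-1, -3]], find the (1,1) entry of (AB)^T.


(AB)^T_{ij} = (AB)_{ji} = sum_k A_{jk} B_{ki}.
For i=1, j=1 we need (AB)_{11}:
A_{11} * B_{11} = 4 * -1 = -4
A_{12} * B_{21} = -9 * -1 = 9
Sum = -4 + 9 = 5

5


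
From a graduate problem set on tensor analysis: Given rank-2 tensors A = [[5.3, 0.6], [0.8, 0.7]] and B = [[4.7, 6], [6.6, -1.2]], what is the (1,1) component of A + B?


Tensor addition is component-wise: (A + B)_{ij} = A_{ij} + B_{ij}.
A_{11} = 5.3
B_{11} = 4.7
(A + B)_{11} = 5.3 + 4.7 = 10

10
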